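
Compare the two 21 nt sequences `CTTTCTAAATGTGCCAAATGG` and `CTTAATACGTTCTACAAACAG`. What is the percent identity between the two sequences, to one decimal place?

Mismatches at positions 4, 5, 8, 9, 11, 12, 13, 14, 19, 20 (1-based): 10 of 21.
Identical positions: 11/21 = 52.38% → 52.4%.

52.4%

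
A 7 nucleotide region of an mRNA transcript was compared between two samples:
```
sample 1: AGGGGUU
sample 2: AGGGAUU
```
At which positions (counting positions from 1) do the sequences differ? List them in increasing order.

5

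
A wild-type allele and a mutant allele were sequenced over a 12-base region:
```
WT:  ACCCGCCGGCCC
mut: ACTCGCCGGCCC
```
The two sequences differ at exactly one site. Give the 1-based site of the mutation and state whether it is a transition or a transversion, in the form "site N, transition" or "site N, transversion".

The sequences differ only at site 3: C→T (pyrimidine→pyrimidine), a transition.

site 3, transition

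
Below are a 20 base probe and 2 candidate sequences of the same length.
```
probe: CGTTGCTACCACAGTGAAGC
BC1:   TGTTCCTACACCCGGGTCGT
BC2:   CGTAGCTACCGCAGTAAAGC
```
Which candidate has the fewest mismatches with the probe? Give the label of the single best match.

BC2

BC1 differs at 9 bases; BC2 differs at 3 bases. The closest is BC2.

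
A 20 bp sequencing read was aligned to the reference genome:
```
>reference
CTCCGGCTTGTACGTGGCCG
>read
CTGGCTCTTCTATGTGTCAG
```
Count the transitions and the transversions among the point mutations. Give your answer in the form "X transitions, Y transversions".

Transitions (purine↔purine or pyrimidine↔pyrimidine): 13 C→T.
Transversions (purine↔pyrimidine): 3 C→G, 4 C→G, 5 G→C, 6 G→T, 10 G→C, 17 G→T, 19 C→A.

1 transition, 7 transversions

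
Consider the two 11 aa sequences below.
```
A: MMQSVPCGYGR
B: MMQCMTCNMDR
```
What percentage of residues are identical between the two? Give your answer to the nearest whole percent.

Mismatches at positions 4, 5, 6, 8, 9, 10 (1-based): 6 of 11.
Identical positions: 5/11 = 45.45% → 45%.

45%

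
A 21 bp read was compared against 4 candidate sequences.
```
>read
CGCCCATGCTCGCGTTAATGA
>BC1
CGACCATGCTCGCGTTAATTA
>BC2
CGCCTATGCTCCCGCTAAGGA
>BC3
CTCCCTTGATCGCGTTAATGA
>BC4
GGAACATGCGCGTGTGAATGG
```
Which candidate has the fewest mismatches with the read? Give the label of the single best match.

Hamming distances to read — BC1: 2; BC2: 4; BC3: 3; BC4: 7.
Smallest is BC1 with 2 mismatches.

BC1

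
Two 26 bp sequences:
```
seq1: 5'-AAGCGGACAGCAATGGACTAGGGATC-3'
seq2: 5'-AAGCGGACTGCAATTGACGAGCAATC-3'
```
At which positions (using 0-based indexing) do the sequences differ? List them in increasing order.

8, 14, 18, 21, 22

Scanning 0-based: 8: A/T; 14: G/T; 18: T/G; 21: G/C; 22: G/A.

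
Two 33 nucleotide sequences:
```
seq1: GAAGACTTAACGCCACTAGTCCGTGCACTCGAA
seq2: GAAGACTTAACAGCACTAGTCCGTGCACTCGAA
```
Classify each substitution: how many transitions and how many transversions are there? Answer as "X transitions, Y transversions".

Transitions (purine↔purine or pyrimidine↔pyrimidine): 12 G→A.
Transversions (purine↔pyrimidine): 13 C→G.

1 transition, 1 transversion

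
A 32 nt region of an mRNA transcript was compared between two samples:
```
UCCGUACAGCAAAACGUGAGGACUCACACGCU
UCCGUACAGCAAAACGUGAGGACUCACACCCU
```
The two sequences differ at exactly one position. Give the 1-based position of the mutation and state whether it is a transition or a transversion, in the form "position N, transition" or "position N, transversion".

The sequences differ only at position 30: G→C (purine→pyrimidine), a transversion.

position 30, transversion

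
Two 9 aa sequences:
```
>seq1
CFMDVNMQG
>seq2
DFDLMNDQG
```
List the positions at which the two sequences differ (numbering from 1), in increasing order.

1, 3, 4, 5, 7

Differences at position 1 (C→D), position 3 (M→D), position 4 (D→L), position 5 (V→M), position 7 (M→D).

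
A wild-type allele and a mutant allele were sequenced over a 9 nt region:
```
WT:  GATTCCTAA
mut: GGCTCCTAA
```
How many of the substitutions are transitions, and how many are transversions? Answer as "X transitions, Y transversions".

2 transitions, 0 transversions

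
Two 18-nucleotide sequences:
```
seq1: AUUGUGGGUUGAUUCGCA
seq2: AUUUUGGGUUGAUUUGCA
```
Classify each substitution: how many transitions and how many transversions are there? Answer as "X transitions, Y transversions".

Mismatches (1-based):
position 4: G→U (purine→pyrimidine, transversion)
position 15: C→U (pyrimidine→pyrimidine, transition)

1 transition, 1 transversion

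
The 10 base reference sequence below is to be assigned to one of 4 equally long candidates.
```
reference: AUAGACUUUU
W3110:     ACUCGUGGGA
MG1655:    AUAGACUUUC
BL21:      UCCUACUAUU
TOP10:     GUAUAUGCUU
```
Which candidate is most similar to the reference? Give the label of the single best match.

MG1655

Hamming distances to reference — W3110: 9; MG1655: 1; BL21: 5; TOP10: 5.
Smallest is MG1655 with 1 mismatch.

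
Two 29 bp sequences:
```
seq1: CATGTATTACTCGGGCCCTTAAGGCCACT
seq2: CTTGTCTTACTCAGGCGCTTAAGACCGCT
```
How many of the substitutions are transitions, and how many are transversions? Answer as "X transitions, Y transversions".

3 transitions, 3 transversions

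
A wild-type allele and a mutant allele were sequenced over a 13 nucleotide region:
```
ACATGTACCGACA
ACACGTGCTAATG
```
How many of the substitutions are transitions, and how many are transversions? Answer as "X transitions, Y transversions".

Mismatches (1-based):
position 4: T→C (pyrimidine→pyrimidine, transition)
position 7: A→G (purine→purine, transition)
position 9: C→T (pyrimidine→pyrimidine, transition)
position 10: G→A (purine→purine, transition)
position 12: C→T (pyrimidine→pyrimidine, transition)
position 13: A→G (purine→purine, transition)

6 transitions, 0 transversions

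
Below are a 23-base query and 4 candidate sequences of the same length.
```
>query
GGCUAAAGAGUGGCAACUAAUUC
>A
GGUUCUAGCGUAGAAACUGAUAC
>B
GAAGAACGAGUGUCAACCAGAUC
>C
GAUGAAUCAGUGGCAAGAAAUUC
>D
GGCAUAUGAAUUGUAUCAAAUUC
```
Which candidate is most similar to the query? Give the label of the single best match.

C

A differs at 8 sites; B differs at 8 sites; C differs at 7 sites; D differs at 8 sites. The closest is C.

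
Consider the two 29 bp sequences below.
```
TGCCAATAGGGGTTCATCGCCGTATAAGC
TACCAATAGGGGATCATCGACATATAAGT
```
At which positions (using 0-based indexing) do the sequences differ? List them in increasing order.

1, 12, 19, 21, 28

Scanning 0-based: 1: G/A; 12: T/A; 19: C/A; 21: G/A; 28: C/T.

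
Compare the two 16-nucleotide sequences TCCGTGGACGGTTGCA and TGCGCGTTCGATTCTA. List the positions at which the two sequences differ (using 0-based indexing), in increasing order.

Scanning 0-based: 1: C/G; 4: T/C; 6: G/T; 7: A/T; 10: G/A; 13: G/C; 14: C/T.

1, 4, 6, 7, 10, 13, 14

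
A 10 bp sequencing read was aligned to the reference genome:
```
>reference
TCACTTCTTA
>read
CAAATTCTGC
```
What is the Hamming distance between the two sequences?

5

Mismatches (1-based): position 1: T→C; position 2: C→A; position 4: C→A; position 9: T→G; position 10: A→C.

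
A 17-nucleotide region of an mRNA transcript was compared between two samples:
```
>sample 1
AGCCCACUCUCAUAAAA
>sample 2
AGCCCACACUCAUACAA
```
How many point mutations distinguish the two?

Mismatches (1-based): site 8: U→A; site 15: A→C.

2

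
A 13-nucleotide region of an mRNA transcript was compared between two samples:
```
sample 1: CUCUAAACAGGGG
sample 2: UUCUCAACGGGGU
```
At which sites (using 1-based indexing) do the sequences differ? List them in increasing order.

1, 5, 9, 13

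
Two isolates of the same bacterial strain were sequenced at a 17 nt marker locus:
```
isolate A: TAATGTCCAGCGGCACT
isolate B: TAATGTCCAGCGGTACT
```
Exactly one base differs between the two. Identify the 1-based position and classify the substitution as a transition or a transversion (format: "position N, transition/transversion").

The sequences differ only at position 14: C→T (pyrimidine→pyrimidine), a transition.

position 14, transition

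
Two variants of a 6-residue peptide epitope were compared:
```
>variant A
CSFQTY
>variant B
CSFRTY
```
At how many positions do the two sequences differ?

1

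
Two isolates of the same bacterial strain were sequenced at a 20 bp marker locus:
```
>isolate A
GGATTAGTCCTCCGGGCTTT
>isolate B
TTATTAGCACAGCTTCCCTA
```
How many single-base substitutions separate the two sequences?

11

The sequences differ at sites 1, 2, 8, 9, 11, 12, 14, 15, 16, 18, 20 (1-based) — 11 in total.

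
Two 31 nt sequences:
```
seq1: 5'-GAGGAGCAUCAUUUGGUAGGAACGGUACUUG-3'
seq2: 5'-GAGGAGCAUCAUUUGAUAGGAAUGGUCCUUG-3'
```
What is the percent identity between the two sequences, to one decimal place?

3 positions differ (16, 23, 27), so 28 of 31 match: 28/31 = 90.32%.

90.3%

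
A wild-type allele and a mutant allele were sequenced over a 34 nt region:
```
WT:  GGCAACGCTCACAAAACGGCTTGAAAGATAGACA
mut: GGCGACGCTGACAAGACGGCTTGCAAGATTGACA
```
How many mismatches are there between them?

Mismatches (1-based): position 4: A→G; position 10: C→G; position 15: A→G; position 24: A→C; position 30: A→T.

5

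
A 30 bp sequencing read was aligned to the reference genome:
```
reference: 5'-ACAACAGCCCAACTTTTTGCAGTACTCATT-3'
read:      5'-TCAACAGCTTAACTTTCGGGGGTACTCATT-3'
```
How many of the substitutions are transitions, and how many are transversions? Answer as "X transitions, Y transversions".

4 transitions, 3 transversions

Transitions (purine↔purine or pyrimidine↔pyrimidine): 9 C→T, 10 C→T, 17 T→C, 21 A→G.
Transversions (purine↔pyrimidine): 1 A→T, 18 T→G, 20 C→G.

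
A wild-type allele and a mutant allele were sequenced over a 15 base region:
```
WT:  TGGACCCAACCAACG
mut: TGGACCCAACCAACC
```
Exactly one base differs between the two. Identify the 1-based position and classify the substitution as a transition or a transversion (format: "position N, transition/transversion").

The sequences differ only at position 15: G→C (purine→pyrimidine), a transversion.

position 15, transversion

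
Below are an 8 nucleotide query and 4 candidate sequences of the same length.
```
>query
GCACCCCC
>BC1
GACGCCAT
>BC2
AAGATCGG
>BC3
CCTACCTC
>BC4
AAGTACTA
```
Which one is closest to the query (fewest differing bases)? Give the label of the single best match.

Hamming distances to query — BC1: 5; BC2: 7; BC3: 4; BC4: 7.
Smallest is BC3 with 4 mismatches.

BC3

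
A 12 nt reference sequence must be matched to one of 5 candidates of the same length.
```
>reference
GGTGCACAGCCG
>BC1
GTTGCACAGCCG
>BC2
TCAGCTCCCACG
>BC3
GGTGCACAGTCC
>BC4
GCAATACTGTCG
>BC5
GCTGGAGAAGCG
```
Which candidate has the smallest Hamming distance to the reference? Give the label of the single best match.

BC1 differs at 1 position; BC2 differs at 7 positions; BC3 differs at 2 positions; BC4 differs at 6 positions; BC5 differs at 5 positions. The closest is BC1.

BC1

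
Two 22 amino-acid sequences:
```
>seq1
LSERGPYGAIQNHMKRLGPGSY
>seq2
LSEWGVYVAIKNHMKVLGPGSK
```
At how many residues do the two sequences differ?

6

Comparing position by position, 6 residues differ: 4 (R/W), 6 (P/V), 8 (G/V), 11 (Q/K), 16 (R/V), 22 (Y/K).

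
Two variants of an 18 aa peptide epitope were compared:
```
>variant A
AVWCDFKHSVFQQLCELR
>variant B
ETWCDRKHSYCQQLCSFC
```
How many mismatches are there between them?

Comparing position by position, 8 residues differ: 1 (A/E), 2 (V/T), 6 (F/R), 10 (V/Y), 11 (F/C), 16 (E/S), 17 (L/F), 18 (R/C).

8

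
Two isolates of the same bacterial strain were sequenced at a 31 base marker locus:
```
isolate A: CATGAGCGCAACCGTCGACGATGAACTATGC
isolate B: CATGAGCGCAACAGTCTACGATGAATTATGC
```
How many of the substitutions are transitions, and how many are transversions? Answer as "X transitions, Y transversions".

1 transition, 2 transversions

Mismatches (1-based):
site 13: C→A (pyrimidine→purine, transversion)
site 17: G→T (purine→pyrimidine, transversion)
site 26: C→T (pyrimidine→pyrimidine, transition)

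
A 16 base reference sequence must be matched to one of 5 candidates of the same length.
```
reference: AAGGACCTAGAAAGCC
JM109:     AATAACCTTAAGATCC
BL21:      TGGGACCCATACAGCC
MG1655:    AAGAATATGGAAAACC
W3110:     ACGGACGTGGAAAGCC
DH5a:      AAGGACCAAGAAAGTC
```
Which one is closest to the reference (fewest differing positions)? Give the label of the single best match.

DH5a

JM109 differs at 6 positions; BL21 differs at 5 positions; MG1655 differs at 5 positions; W3110 differs at 3 positions; DH5a differs at 2 positions. The closest is DH5a.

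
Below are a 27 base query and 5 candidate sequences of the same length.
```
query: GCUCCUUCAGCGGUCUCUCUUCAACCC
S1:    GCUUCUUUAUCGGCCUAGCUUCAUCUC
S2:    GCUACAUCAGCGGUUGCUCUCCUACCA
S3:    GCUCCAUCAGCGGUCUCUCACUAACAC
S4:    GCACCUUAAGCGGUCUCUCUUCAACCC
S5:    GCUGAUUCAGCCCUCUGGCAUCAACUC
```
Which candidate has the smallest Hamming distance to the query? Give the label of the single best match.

S4

Hamming distances to query — S1: 8; S2: 7; S3: 5; S4: 2; S5: 8.
Smallest is S4 with 2 mismatches.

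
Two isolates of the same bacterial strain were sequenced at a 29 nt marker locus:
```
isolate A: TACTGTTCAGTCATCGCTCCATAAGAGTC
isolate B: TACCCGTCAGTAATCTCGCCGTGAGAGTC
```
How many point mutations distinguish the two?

8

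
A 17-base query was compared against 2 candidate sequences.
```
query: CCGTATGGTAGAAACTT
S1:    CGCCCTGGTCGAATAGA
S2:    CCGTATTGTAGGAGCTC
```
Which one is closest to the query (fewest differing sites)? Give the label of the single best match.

S2

Hamming distances to query — S1: 9; S2: 4.
Smallest is S2 with 4 mismatches.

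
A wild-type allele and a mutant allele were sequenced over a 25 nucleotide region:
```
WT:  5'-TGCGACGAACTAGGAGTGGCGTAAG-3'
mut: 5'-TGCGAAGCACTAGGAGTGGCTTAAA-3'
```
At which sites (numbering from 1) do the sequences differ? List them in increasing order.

6, 8, 21, 25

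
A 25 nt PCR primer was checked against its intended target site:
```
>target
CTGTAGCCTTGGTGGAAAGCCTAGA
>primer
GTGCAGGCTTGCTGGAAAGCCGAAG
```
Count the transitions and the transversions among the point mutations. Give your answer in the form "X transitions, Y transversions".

Mismatches (1-based):
position 1: C→G (pyrimidine→purine, transversion)
position 4: T→C (pyrimidine→pyrimidine, transition)
position 7: C→G (pyrimidine→purine, transversion)
position 12: G→C (purine→pyrimidine, transversion)
position 22: T→G (pyrimidine→purine, transversion)
position 24: G→A (purine→purine, transition)
position 25: A→G (purine→purine, transition)

3 transitions, 4 transversions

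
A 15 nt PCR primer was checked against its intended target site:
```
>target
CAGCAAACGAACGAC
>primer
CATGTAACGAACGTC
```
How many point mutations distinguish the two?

Mismatches (1-based): site 3: G→T; site 4: C→G; site 5: A→T; site 14: A→T.

4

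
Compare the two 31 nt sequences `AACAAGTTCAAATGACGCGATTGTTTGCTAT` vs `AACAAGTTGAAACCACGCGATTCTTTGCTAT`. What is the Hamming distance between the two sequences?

4

Comparing position by position, 4 bases differ: 9 (C/G), 13 (T/C), 14 (G/C), 23 (G/C).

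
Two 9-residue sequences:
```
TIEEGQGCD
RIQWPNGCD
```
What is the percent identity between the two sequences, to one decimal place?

Mismatches at positions 1, 3, 4, 5, 6 (1-based): 5 of 9.
Identical positions: 4/9 = 44.44% → 44.4%.

44.4%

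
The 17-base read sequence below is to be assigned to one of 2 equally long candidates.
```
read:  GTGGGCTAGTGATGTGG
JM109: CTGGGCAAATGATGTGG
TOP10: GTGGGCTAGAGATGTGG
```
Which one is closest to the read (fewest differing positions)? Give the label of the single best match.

TOP10

JM109 differs at 3 positions; TOP10 differs at 1 position. The closest is TOP10.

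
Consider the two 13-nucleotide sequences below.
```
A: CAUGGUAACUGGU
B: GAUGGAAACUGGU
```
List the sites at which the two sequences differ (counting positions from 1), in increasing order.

1, 6

Scanning 1-based: 1: C/G; 6: U/A.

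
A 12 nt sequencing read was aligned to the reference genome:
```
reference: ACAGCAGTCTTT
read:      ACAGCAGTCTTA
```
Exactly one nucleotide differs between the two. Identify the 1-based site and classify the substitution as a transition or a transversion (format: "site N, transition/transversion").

The sequences differ only at site 12: T→A (pyrimidine→purine), a transversion.

site 12, transversion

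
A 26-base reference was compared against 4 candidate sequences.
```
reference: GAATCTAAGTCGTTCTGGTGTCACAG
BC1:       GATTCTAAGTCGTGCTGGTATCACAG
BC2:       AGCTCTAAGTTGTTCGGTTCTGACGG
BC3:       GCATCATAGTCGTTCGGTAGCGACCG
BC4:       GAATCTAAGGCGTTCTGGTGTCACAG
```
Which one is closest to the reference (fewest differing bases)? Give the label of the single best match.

Hamming distances to reference — BC1: 3; BC2: 9; BC3: 9; BC4: 1.
Smallest is BC4 with 1 mismatch.

BC4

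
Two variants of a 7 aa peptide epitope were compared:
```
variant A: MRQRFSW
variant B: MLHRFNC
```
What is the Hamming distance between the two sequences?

The sequences differ at residues 2, 3, 6, 7 (1-based) — 4 in total.

4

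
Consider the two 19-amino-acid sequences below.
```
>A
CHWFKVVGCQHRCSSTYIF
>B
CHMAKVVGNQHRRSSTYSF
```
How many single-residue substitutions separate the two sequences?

Mismatches (1-based): residue 3: W→M; residue 4: F→A; residue 9: C→N; residue 13: C→R; residue 18: I→S.

5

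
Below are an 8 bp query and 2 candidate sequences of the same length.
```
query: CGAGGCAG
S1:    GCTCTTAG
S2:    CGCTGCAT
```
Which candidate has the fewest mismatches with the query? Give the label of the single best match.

S1 differs at 6 sites; S2 differs at 3 sites. The closest is S2.

S2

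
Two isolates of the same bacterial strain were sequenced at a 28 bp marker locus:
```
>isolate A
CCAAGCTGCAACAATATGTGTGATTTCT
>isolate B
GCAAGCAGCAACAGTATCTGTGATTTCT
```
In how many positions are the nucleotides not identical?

4

Comparing position by position, 4 positions differ: 1 (C/G), 7 (T/A), 14 (A/G), 18 (G/C).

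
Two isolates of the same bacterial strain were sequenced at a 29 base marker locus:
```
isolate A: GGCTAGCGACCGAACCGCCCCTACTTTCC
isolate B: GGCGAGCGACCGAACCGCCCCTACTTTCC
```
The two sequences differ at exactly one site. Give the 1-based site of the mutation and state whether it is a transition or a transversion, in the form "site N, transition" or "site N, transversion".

site 4, transversion

The sequences differ only at site 4: T→G (pyrimidine→purine), a transversion.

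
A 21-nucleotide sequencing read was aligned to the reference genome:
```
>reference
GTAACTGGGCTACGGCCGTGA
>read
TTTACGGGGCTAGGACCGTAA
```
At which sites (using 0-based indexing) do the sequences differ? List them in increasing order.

Differences at site 0 (G→T), site 2 (A→T), site 5 (T→G), site 12 (C→G), site 14 (G→A), site 19 (G→A).

0, 2, 5, 12, 14, 19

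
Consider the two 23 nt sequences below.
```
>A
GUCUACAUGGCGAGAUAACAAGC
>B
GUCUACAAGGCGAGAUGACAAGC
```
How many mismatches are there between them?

2

Comparing position by position, 2 bases differ: 8 (U/A), 17 (A/G).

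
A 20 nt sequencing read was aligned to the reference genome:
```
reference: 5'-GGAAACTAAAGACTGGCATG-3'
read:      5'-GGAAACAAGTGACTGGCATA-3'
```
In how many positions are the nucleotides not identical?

4

The sequences differ at positions 7, 9, 10, 20 (1-based) — 4 in total.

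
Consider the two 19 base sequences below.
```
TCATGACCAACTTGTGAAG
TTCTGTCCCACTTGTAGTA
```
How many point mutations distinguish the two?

8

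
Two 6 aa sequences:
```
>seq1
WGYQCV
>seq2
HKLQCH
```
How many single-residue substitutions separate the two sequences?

Comparing position by position, 4 residues differ: 1 (W/H), 2 (G/K), 3 (Y/L), 6 (V/H).

4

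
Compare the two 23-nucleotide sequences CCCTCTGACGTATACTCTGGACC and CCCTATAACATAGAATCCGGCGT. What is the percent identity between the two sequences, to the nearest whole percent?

Mismatches at positions 5, 7, 10, 13, 15, 18, 21, 22, 23 (1-based): 9 of 23.
Identical positions: 14/23 = 60.87% → 61%.

61%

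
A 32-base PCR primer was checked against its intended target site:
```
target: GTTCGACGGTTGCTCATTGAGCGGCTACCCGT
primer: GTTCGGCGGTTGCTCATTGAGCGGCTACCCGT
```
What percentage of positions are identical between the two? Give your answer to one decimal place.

96.9%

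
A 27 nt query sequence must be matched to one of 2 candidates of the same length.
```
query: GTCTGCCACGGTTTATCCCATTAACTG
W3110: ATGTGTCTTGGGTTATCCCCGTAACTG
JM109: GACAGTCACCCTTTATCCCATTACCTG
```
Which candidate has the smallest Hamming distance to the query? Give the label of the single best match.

JM109

Hamming distances to query — W3110: 8; JM109: 6.
Smallest is JM109 with 6 mismatches.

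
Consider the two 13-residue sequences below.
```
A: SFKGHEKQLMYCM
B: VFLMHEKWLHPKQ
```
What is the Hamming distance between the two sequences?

8

Comparing position by position, 8 positions differ: 1 (S/V), 3 (K/L), 4 (G/M), 8 (Q/W), 10 (M/H), 11 (Y/P), 12 (C/K), 13 (M/Q).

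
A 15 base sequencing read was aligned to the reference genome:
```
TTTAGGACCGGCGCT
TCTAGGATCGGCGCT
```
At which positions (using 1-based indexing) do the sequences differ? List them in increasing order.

2, 8

Differences at position 2 (T→C), position 8 (C→T).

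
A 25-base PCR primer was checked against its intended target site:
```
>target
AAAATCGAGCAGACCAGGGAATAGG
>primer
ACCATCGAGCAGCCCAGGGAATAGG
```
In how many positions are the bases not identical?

Mismatches (1-based): position 2: A→C; position 3: A→C; position 13: A→C.

3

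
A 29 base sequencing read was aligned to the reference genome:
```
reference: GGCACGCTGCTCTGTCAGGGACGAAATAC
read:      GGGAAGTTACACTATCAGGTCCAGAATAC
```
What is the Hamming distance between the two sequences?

The sequences differ at sites 3, 5, 7, 9, 11, 14, 20, 21, 23, 24 (1-based) — 10 in total.

10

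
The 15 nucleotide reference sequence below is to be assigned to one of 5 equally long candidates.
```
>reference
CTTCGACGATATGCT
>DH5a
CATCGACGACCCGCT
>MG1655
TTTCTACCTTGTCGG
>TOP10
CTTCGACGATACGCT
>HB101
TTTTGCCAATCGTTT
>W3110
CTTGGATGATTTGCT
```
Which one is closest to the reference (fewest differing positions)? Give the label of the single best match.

TOP10

DH5a differs at 4 positions; MG1655 differs at 8 positions; TOP10 differs at 1 position; HB101 differs at 8 positions; W3110 differs at 3 positions. The closest is TOP10.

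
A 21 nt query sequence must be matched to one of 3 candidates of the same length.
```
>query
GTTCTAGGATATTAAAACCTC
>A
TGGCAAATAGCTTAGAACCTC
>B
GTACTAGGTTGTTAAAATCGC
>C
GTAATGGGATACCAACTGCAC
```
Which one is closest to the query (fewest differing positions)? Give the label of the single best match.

B

A differs at 9 positions; B differs at 5 positions; C differs at 9 positions. The closest is B.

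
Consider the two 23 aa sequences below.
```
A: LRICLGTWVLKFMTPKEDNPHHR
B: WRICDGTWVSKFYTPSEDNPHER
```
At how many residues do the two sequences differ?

Comparing position by position, 6 residues differ: 1 (L/W), 5 (L/D), 10 (L/S), 13 (M/Y), 16 (K/S), 22 (H/E).

6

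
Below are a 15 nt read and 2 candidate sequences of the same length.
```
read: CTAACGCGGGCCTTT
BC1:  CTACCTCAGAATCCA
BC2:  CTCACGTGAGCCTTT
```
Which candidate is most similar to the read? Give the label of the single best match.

Hamming distances to read — BC1: 9; BC2: 3.
Smallest is BC2 with 3 mismatches.

BC2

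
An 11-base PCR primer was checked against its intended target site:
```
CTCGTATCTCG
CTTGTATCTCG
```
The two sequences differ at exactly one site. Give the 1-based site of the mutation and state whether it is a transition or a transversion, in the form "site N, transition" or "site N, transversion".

The sequences differ only at site 3: C→T (pyrimidine→pyrimidine), a transition.

site 3, transition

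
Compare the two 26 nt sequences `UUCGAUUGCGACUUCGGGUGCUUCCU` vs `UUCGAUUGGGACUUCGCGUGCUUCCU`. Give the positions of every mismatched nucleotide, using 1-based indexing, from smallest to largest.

Differences at position 9 (C→G), position 17 (G→C).

9, 17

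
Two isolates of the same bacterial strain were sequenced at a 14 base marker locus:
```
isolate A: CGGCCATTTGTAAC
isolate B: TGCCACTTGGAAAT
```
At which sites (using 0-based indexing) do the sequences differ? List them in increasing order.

0, 2, 4, 5, 8, 10, 13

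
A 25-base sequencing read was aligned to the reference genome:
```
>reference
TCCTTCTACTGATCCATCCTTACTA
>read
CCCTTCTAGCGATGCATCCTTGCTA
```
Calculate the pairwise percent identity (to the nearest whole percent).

Mismatches at positions 1, 9, 10, 14, 22 (1-based): 5 of 25.
Identical positions: 20/25 = 80% → 80%.

80%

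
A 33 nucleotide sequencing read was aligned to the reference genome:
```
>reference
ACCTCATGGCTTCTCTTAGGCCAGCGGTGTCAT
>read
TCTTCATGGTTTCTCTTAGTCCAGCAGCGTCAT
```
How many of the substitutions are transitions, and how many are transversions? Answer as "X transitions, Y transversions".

4 transitions, 2 transversions

Mismatches (1-based):
base 1: A→T (purine→pyrimidine, transversion)
base 3: C→T (pyrimidine→pyrimidine, transition)
base 10: C→T (pyrimidine→pyrimidine, transition)
base 20: G→T (purine→pyrimidine, transversion)
base 26: G→A (purine→purine, transition)
base 28: T→C (pyrimidine→pyrimidine, transition)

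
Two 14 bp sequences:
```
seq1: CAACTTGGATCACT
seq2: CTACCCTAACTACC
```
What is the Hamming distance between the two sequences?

8

The sequences differ at positions 2, 5, 6, 7, 8, 10, 11, 14 (1-based) — 8 in total.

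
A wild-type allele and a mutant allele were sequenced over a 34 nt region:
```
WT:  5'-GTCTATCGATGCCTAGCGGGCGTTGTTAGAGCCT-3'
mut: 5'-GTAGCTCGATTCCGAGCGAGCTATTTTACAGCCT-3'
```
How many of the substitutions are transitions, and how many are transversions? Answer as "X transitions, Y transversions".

1 transition, 9 transversions

Transitions (purine↔purine or pyrimidine↔pyrimidine): 19 G→A.
Transversions (purine↔pyrimidine): 3 C→A, 4 T→G, 5 A→C, 11 G→T, 14 T→G, 22 G→T, 23 T→A, 25 G→T, 29 G→C.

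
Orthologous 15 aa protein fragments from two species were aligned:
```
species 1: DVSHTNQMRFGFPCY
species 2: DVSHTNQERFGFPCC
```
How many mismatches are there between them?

The sequences differ at residues 8, 15 (1-based) — 2 in total.

2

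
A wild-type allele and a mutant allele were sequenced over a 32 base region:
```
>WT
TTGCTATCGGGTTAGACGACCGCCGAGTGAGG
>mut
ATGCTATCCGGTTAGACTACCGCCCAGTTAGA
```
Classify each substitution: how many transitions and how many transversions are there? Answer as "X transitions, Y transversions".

1 transition, 5 transversions

Transitions (purine↔purine or pyrimidine↔pyrimidine): 32 G→A.
Transversions (purine↔pyrimidine): 1 T→A, 9 G→C, 18 G→T, 25 G→C, 29 G→T.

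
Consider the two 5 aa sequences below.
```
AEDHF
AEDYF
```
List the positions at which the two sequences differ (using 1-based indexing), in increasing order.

4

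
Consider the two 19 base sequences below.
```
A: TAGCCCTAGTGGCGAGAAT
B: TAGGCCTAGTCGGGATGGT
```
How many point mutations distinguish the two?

Comparing position by position, 6 bases differ: 4 (C/G), 11 (G/C), 13 (C/G), 16 (G/T), 17 (A/G), 18 (A/G).

6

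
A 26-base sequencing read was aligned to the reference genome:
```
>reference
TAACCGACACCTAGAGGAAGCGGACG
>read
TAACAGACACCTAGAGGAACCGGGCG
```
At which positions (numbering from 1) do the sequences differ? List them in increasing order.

5, 20, 24

Scanning 1-based: 5: C/A; 20: G/C; 24: A/G.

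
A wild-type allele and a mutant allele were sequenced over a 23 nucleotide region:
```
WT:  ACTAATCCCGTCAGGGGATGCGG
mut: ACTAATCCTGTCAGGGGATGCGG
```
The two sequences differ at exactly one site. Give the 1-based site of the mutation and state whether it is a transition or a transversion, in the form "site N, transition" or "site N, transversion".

site 9, transition

The sequences differ only at site 9: C→T (pyrimidine→pyrimidine), a transition.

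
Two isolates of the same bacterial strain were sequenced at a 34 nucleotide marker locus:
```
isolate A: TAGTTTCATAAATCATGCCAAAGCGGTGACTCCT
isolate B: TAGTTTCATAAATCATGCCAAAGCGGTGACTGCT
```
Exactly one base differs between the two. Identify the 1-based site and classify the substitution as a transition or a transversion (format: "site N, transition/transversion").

The sequences differ only at site 32: C→G (pyrimidine→purine), a transversion.

site 32, transversion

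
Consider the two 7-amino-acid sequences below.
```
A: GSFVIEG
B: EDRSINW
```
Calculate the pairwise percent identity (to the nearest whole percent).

14%

6 positions differ (1, 2, 3, 4, 6, 7), so 1 of 7 match: 1/7 = 14.29%.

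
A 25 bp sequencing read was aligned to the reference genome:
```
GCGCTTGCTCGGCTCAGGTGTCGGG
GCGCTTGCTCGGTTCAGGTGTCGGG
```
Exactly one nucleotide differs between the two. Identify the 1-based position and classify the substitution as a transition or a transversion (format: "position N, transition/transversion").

position 13, transition

The sequences differ only at position 13: C→T (pyrimidine→pyrimidine), a transition.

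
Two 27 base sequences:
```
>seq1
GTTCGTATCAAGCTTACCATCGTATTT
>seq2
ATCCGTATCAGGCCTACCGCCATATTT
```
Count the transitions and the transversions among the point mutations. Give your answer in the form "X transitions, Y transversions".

7 transitions, 0 transversions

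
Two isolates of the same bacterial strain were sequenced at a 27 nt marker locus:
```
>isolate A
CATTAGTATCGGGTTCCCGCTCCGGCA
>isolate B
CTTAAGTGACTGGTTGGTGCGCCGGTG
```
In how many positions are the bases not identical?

11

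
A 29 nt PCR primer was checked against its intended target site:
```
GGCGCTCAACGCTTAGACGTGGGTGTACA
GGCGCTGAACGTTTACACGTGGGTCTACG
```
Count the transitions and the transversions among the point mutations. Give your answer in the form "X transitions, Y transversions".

Mismatches (1-based):
base 7: C→G (pyrimidine→purine, transversion)
base 12: C→T (pyrimidine→pyrimidine, transition)
base 16: G→C (purine→pyrimidine, transversion)
base 25: G→C (purine→pyrimidine, transversion)
base 29: A→G (purine→purine, transition)

2 transitions, 3 transversions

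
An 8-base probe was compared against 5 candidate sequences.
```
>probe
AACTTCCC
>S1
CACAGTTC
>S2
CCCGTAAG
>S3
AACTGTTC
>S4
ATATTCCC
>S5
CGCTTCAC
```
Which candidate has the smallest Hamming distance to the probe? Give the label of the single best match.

Hamming distances to probe — S1: 5; S2: 6; S3: 3; S4: 2; S5: 3.
Smallest is S4 with 2 mismatches.

S4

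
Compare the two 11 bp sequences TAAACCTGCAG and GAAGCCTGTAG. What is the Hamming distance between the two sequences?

The sequences differ at sites 1, 4, 9 (1-based) — 3 in total.

3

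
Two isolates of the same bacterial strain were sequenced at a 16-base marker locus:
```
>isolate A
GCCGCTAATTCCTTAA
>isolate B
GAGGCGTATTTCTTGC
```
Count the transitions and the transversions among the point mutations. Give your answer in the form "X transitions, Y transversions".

Transitions (purine↔purine or pyrimidine↔pyrimidine): 11 C→T, 15 A→G.
Transversions (purine↔pyrimidine): 2 C→A, 3 C→G, 6 T→G, 7 A→T, 16 A→C.

2 transitions, 5 transversions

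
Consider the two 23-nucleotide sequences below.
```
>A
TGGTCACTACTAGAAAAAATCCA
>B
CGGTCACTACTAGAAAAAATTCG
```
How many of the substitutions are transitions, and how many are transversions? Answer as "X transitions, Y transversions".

3 transitions, 0 transversions

Mismatches (1-based):
position 1: T→C (pyrimidine→pyrimidine, transition)
position 21: C→T (pyrimidine→pyrimidine, transition)
position 23: A→G (purine→purine, transition)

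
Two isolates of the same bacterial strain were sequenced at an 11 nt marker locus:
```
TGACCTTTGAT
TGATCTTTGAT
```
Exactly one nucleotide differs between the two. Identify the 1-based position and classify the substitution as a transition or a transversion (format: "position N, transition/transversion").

Position 4 changes C→T. C is a pyrimidine and T is a pyrimidine, so this is a transition.

position 4, transition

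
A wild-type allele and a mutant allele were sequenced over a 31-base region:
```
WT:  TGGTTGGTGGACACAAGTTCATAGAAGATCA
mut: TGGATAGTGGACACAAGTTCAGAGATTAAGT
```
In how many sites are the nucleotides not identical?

8

Comparing position by position, 8 sites differ: 4 (T/A), 6 (G/A), 22 (T/G), 26 (A/T), 27 (G/T), 29 (T/A), 30 (C/G), 31 (A/T).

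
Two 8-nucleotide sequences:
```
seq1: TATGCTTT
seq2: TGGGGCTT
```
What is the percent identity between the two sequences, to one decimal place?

Mismatches at positions 2, 3, 5, 6 (1-based): 4 of 8.
Identical positions: 4/8 = 50% → 50.0%.

50.0%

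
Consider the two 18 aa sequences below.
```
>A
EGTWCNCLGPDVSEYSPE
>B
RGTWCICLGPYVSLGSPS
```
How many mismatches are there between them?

The sequences differ at positions 1, 6, 11, 14, 15, 18 (1-based) — 6 in total.

6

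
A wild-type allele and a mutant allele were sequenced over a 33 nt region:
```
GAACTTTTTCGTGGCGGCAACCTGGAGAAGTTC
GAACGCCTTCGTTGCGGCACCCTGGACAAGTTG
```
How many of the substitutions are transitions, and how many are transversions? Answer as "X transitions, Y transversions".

2 transitions, 5 transversions

Transitions (purine↔purine or pyrimidine↔pyrimidine): 6 T→C, 7 T→C.
Transversions (purine↔pyrimidine): 5 T→G, 13 G→T, 20 A→C, 27 G→C, 33 C→G.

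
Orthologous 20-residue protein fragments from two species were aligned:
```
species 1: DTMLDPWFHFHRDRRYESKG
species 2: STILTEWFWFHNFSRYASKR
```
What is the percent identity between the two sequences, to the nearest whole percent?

50%

10 positions differ (1, 3, 5, 6, 9, 12, 13, 14, 17, 20), so 10 of 20 match: 10/20 = 50%.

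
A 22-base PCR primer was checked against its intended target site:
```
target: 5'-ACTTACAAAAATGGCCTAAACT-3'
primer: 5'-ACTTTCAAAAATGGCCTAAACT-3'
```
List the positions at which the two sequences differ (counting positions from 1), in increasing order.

5

Differences at position 5 (A→T).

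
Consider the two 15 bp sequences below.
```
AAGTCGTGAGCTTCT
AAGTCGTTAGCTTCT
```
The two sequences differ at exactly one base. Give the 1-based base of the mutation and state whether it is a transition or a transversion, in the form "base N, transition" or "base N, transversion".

base 8, transversion

The sequences differ only at base 8: G→T (purine→pyrimidine), a transversion.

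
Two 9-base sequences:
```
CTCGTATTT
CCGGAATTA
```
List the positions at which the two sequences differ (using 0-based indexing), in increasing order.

Differences at position 1 (T→C), position 2 (C→G), position 4 (T→A), position 8 (T→A).

1, 2, 4, 8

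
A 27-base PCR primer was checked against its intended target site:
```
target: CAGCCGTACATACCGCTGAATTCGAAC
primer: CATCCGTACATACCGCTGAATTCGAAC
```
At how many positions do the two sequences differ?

Comparing position by position, 1 position differs: 3 (G/T).

1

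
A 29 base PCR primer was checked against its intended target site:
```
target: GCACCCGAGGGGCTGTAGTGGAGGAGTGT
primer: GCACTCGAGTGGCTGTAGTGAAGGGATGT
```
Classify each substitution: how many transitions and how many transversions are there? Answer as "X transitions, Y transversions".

Transitions (purine↔purine or pyrimidine↔pyrimidine): 5 C→T, 21 G→A, 25 A→G, 26 G→A.
Transversions (purine↔pyrimidine): 10 G→T.

4 transitions, 1 transversion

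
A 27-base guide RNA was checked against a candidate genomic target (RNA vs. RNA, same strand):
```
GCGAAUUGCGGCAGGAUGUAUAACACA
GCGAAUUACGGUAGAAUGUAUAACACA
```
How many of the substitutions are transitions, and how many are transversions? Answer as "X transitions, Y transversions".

Transitions (purine↔purine or pyrimidine↔pyrimidine): 8 G→A, 12 C→U, 15 G→A.
Transversions (purine↔pyrimidine): none.

3 transitions, 0 transversions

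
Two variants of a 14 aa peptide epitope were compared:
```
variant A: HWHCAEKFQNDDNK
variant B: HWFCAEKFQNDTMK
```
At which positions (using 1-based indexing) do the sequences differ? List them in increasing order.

Scanning 1-based: 3: H/F; 12: D/T; 13: N/M.

3, 12, 13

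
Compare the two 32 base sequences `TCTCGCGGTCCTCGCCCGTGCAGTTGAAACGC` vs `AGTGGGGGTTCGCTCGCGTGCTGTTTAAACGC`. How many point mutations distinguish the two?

The sequences differ at bases 1, 2, 4, 6, 10, 12, 14, 16, 22, 26 (1-based) — 10 in total.

10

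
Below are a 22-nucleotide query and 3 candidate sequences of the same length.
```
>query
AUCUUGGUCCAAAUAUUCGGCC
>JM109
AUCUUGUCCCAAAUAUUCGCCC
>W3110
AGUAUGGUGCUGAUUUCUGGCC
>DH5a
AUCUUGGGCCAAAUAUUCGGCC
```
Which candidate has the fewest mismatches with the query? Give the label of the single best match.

JM109 differs at 3 sites; W3110 differs at 9 sites; DH5a differs at 1 site. The closest is DH5a.

DH5a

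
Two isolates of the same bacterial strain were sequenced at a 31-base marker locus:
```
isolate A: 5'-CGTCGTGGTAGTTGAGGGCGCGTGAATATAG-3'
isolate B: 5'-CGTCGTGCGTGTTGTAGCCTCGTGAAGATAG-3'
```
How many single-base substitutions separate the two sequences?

Comparing position by position, 8 positions differ: 8 (G/C), 9 (T/G), 10 (A/T), 15 (A/T), 16 (G/A), 18 (G/C), 20 (G/T), 27 (T/G).

8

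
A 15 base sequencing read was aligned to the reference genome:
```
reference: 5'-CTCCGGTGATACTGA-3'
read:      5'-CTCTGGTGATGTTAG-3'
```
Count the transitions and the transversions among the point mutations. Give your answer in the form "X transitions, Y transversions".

Transitions (purine↔purine or pyrimidine↔pyrimidine): 4 C→T, 11 A→G, 12 C→T, 14 G→A, 15 A→G.
Transversions (purine↔pyrimidine): none.

5 transitions, 0 transversions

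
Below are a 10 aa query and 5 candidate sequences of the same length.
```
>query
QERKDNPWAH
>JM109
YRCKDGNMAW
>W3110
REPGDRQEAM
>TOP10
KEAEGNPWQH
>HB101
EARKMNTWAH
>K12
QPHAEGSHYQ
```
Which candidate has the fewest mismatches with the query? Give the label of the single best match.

HB101

Hamming distances to query — JM109: 7; W3110: 7; TOP10: 5; HB101: 4; K12: 9.
Smallest is HB101 with 4 mismatches.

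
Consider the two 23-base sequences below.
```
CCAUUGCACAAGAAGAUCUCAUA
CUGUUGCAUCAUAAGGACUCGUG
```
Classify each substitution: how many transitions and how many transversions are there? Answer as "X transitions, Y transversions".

6 transitions, 3 transversions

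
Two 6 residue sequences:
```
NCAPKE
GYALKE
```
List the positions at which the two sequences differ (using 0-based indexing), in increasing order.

0, 1, 3

Scanning 0-based: 0: N/G; 1: C/Y; 3: P/L.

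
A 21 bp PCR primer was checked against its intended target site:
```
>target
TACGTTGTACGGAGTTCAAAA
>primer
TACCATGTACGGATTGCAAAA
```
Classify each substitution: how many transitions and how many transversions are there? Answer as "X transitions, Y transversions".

0 transitions, 4 transversions

Mismatches (1-based):
site 4: G→C (purine→pyrimidine, transversion)
site 5: T→A (pyrimidine→purine, transversion)
site 14: G→T (purine→pyrimidine, transversion)
site 16: T→G (pyrimidine→purine, transversion)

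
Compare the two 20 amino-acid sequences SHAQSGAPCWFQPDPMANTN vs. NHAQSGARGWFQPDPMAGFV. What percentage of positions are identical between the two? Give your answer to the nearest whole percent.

70%

6 positions differ (1, 8, 9, 18, 19, 20), so 14 of 20 match: 14/20 = 70%.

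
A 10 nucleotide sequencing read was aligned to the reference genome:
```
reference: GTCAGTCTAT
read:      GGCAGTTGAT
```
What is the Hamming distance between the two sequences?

3

The sequences differ at sites 2, 7, 8 (1-based) — 3 in total.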